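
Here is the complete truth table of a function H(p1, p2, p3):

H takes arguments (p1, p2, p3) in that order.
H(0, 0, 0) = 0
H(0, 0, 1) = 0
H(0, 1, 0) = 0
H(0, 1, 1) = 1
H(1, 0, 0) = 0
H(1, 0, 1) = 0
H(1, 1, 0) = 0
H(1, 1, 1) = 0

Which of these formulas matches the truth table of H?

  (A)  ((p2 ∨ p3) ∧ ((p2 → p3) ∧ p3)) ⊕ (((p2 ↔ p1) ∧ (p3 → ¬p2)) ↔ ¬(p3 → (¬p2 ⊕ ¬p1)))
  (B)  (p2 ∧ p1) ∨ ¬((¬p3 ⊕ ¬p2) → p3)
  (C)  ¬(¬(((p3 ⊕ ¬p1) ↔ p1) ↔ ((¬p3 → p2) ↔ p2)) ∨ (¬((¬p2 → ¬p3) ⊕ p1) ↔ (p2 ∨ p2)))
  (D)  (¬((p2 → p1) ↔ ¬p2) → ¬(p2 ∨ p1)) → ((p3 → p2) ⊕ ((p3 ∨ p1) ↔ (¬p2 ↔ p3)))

(A): at (0,1,0) it gives 1, but H = 0 — eliminated.
(B): at (0,1,0) it gives 1, but H = 0 — eliminated.
(D): at (0,0,1) it gives 1, but H = 0 — eliminated.
(C) is the remaining candidate, and it agrees with H on all 8 inputs.

C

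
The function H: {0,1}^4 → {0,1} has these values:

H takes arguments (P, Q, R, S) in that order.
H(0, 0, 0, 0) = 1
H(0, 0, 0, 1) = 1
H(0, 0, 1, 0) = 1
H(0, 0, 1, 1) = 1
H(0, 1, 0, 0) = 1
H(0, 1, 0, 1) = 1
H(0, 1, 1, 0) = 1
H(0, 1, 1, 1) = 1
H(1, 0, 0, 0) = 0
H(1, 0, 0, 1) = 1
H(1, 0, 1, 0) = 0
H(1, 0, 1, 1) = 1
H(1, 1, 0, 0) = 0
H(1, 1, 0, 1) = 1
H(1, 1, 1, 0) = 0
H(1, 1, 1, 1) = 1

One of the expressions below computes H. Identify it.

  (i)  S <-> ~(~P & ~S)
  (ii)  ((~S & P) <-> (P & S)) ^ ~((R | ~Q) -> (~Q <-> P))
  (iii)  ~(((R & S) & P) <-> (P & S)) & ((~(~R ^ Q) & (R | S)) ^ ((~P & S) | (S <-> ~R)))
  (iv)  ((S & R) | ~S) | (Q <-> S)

i

(ii) fails at (0,0,0,0): the formula yields 0, H is 1.
(iii) fails at (0,0,0,0): the formula yields 0, H is 1.
(iv) fails at (0,0,0,1): the formula yields 0, H is 1.
That leaves (i). Evaluating it on every row reproduces the table of H exactly.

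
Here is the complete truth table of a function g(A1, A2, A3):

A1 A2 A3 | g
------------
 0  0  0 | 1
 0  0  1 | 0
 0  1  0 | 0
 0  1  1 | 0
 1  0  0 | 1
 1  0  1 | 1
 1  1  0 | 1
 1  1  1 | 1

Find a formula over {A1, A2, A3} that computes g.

g(A1, A2, A3) = ¬((((¬A1 ∧ ¬A2) ∧ A3) ∨ ((¬A1 ∧ A2) ∧ ¬A3)) ∨ ((¬A1 ∧ A2) ∧ A3))

There are just 3 zero rows: (0,0,1), (0,1,0), (0,1,1). Their minterms are ¬A1·¬A2·A3, ¬A1·A2·¬A3, ¬A1·A2·A3; the OR of those covers precisely the 0-outputs, and negating it yields g.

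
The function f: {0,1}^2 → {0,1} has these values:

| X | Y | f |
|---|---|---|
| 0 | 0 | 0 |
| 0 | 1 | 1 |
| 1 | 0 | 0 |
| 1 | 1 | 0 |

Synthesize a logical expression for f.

f(X, Y) = not X and Y

1 only at (0,1): NOT X AND Y.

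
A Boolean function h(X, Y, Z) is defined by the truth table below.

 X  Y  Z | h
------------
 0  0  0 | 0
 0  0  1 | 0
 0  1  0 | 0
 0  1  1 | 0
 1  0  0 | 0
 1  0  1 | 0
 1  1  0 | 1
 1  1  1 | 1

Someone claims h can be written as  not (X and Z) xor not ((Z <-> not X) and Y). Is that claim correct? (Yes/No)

No

Check the formula against h row by row:
  X=0, Y=0, Z=0: formula gives 0, h = 0 ✓
  X=0, Y=0, Z=1: formula gives 0, h = 0 ✓
  X=0, Y=1, Z=0: formula gives 0, h = 0 ✓
  X=0, Y=1, Z=1: formula gives 1, but h = 0 ✗
A single disagreement suffices: at (0,1,1) they differ, so the formula does not compute h.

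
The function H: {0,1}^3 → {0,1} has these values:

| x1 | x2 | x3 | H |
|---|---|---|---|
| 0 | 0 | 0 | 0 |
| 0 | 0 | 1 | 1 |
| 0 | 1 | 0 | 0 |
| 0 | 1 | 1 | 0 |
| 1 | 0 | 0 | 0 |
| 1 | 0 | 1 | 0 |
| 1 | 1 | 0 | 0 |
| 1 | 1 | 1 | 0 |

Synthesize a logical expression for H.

Only row (0,0,1) gives 1. That row's minterm ¬x1·¬x2·x3 is H directly.

H(x1, x2, x3) = (NOT x1 AND NOT x2) AND x3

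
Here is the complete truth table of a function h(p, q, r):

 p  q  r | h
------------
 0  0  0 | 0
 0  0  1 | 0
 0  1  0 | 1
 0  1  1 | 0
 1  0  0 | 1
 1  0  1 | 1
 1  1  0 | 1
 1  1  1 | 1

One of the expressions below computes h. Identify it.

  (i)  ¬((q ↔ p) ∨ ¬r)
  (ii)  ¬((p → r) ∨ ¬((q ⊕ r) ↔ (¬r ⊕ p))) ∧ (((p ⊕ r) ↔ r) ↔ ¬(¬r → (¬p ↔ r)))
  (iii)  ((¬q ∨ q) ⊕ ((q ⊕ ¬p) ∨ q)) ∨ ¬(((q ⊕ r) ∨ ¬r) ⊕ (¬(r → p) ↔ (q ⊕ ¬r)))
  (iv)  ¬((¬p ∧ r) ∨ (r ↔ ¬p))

iii

(i): at (0,1,0) it gives 0, but h = 1 — eliminated.
(ii): at (0,1,0) it gives 0, but h = 1 — eliminated.
(iv): at (0,0,0) it gives 1, but h = 0 — eliminated.
That leaves (iii). Evaluating it on every row reproduces the table of h exactly.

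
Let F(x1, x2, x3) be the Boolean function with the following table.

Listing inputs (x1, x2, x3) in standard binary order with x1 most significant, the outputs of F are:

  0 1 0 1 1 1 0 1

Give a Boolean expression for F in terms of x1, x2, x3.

There are just 3 zero rows: (0,0,0), (0,1,0), (1,1,0). Their minterms are ¬x1·¬x2·¬x3, ¬x1·x2·¬x3, x1·x2·¬x3; the OR of those covers precisely the 0-outputs, and negating it yields F.

F(x1, x2, x3) = NOT ((((NOT x1 AND NOT x2) AND NOT x3) OR ((NOT x1 AND x2) AND NOT x3)) OR ((x1 AND x2) AND NOT x3))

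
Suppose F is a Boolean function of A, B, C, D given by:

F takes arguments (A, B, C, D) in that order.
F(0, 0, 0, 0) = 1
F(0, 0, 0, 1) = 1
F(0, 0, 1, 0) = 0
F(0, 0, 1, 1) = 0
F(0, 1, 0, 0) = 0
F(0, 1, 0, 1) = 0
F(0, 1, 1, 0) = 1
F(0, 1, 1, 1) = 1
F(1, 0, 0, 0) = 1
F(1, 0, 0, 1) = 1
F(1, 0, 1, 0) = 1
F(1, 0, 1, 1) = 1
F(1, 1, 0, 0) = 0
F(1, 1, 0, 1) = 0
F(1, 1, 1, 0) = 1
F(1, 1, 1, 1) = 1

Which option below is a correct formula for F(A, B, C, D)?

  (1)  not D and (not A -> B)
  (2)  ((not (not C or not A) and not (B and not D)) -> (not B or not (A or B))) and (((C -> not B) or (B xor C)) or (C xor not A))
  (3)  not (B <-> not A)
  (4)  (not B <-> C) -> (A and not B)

4

(1) fails at (0,0,0,0): the formula yields 0, F is 1.
(2) fails at (0,0,1,0): the formula yields 1, F is 0.
(3) fails at (0,0,1,0): the formula yields 1, F is 0.
That leaves (4). Evaluating it on every row reproduces the table of F exactly.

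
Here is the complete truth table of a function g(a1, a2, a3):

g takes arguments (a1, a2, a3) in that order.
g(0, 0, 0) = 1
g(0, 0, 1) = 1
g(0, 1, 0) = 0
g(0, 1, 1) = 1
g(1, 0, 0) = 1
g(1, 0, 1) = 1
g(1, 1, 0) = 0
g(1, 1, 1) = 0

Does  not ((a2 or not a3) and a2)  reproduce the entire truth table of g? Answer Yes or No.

No

Check the formula against g row by row:
  a1=0, a2=0, a3=0: formula gives 1, g = 1 ✓
  a1=0, a2=0, a3=1: formula gives 1, g = 1 ✓
  a1=0, a2=1, a3=0: formula gives 0, g = 0 ✓
  a1=0, a2=1, a3=1: formula gives 0, but g = 1 ✗
Row (0,1,1) is a counterexample, so the formula is not equivalent to g.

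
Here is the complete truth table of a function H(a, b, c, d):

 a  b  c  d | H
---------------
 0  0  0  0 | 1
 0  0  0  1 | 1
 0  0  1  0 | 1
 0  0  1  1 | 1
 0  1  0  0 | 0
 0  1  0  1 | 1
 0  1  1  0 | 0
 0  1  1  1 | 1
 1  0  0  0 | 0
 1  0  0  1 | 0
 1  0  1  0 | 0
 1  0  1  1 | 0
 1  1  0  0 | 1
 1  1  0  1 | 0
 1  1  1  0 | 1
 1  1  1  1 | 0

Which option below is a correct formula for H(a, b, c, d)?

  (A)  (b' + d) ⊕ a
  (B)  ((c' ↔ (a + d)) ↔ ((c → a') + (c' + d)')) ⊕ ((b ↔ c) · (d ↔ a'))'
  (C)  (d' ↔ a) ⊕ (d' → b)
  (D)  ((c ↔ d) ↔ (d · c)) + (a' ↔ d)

A

(B) fails at (0,0,1,0): the formula yields 0, H is 1.
(C) fails at (0,0,0,0): the formula yields 0, H is 1.
(D) fails at (0,0,0,0): the formula yields 0, H is 1.
That leaves (A). Evaluating it on every row reproduces the table of H exactly.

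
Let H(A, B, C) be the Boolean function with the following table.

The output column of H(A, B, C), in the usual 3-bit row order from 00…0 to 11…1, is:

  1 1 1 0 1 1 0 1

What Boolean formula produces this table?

H(A, B, C) = ¬(((¬A ∧ B) ∧ C) ∨ ((A ∧ B) ∧ ¬C))

There are just 2 zero rows: (0,1,1), (1,1,0). Their minterms are ¬A·B·C, A·B·¬C; the OR of those covers precisely the 0-outputs, and negating it yields H.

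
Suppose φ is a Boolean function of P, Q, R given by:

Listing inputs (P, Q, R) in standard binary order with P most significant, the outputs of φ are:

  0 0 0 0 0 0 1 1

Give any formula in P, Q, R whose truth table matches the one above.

φ(P, Q, R) = ((P and Q) and not R) or ((P and Q) and R)

The 1-rows are (1,1,0), (1,1,1). Each contributes one minterm — P·Q·¬R; P·Q·R — and their disjunction is a sum-of-products form of φ.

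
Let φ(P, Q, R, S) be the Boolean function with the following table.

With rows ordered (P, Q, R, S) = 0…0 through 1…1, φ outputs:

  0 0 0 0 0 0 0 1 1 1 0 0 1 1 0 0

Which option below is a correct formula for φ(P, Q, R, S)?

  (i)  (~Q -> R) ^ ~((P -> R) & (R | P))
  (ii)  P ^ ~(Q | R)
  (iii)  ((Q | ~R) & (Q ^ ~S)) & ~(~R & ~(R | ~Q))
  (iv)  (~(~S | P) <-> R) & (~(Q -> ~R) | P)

(i) disagrees with φ on (0,0,0,0) (formula → 1, table → 0); rule it out.
(ii) disagrees with φ on (0,0,0,0) (formula → 1, table → 0); rule it out.
(iii) disagrees with φ on (0,0,0,0) (formula → 1, table → 0); rule it out.
(iv) is the remaining candidate, and it agrees with φ on all 16 inputs.

iv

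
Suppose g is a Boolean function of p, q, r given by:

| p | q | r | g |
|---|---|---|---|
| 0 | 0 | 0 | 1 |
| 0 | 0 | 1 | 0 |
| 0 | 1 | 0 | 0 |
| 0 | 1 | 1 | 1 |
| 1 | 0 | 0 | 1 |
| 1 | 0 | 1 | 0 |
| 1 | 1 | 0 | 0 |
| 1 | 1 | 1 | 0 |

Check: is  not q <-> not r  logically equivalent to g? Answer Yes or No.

No

Check the formula against g row by row:
  p=0, q=0, r=0: formula gives 1, g = 1 ✓
  p=0, q=0, r=1: formula gives 0, g = 0 ✓
  p=0, q=1, r=0: formula gives 0, g = 0 ✓
  p=0, q=1, r=1: formula gives 1, g = 1 ✓
  p=1, q=0, r=0: formula gives 1, g = 1 ✓
  …
  p=1, q=1, r=1: formula gives 1, but g = 0 ✗
Since they disagree at (1,1,1), the expression is not a correct formula for g.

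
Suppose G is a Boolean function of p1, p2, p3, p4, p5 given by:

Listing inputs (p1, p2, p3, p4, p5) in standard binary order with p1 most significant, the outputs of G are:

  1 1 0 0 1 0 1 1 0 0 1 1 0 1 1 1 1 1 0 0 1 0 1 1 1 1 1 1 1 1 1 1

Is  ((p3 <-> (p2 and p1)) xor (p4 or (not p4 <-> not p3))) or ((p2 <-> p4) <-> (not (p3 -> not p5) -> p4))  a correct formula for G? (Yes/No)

Yes

Test each input against both G and the formula:
  p1=0, p2=0, p3=0, p4=0, p5=0: formula gives 1, G = 1 ✓
  p1=0, p2=0, p3=0, p4=0, p5=1: formula gives 1, G = 1 ✓
  p1=0, p2=0, p3=0, p4=1, p5=0: formula gives 0, G = 0 ✓
  p1=0, p2=0, p3=0, p4=1, p5=1: formula gives 0, G = 0 ✓
  …and likewise for the remaining 28 rows.
Every row agrees, so the formula is equivalent.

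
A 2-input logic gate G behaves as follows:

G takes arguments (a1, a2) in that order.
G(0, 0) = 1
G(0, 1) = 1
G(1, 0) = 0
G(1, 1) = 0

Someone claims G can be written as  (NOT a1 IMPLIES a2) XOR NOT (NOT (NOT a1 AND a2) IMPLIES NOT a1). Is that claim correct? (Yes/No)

No

Evaluate (NOT a1 IMPLIES a2) XOR NOT (NOT (NOT a1 AND a2) IMPLIES NOT a1) on each row and compare to G:
  a1=0, a2=0: formula gives 0, but G = 1 ✗
A single disagreement suffices: at (0,0) they differ, so the formula does not compute G.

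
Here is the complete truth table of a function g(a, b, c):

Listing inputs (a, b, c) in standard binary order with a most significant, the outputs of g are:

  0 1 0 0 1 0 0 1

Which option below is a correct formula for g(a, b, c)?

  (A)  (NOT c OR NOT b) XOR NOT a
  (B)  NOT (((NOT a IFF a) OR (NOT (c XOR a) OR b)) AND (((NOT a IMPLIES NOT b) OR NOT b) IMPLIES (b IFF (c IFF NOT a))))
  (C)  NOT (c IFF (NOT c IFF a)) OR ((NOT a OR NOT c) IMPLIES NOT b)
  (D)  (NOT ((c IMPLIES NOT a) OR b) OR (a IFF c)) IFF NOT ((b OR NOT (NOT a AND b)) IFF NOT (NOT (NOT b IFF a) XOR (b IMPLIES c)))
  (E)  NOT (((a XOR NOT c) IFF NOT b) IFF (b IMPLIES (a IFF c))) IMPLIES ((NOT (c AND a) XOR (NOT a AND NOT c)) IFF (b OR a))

(A) disagrees with g on (0,0,1) (formula → 0, table → 1); rule it out.
(C) disagrees with g on (0,0,0) (formula → 1, table → 0); rule it out.
(D) disagrees with g on (1,0,0) (formula → 0, table → 1); rule it out.
(E) disagrees with g on (0,0,0) (formula → 1, table → 0); rule it out.
That leaves (B). Evaluating it on every row reproduces the table of g exactly.

B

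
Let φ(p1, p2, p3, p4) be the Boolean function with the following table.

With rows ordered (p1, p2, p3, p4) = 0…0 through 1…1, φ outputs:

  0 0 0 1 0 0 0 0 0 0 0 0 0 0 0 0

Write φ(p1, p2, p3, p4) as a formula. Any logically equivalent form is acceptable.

φ(p1, p2, p3, p4) = ((NOT p1 AND NOT p2) AND p3) AND p4

Only row (0,0,1,1) gives 1. That row's minterm ¬p1·¬p2·p3·p4 is φ directly.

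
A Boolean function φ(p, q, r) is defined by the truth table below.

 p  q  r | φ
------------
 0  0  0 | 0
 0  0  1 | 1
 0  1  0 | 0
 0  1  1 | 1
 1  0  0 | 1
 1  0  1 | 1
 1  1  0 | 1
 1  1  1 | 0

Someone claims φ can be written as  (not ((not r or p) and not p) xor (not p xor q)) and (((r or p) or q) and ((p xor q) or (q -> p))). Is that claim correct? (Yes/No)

No

Check the formula against φ row by row:
  p=0, q=0, r=0: formula gives 0, φ = 0 ✓
  p=0, q=0, r=1: formula gives 0, but φ = 1 ✗
Row (0,0,1) is a counterexample, so the formula is not equivalent to φ.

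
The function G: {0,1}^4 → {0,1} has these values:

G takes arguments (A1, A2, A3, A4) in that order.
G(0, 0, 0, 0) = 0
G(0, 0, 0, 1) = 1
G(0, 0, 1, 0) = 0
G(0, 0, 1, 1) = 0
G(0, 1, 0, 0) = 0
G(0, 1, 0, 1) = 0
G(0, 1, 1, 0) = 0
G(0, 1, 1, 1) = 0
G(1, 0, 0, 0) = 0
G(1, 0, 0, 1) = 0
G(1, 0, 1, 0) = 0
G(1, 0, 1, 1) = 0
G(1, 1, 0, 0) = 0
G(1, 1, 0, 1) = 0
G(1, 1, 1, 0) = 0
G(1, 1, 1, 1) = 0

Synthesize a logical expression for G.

G(A1, A2, A3, A4) = ((NOT A1 AND NOT A2) AND NOT A3) AND A4

Only row (0,0,0,1) gives 1. That row's minterm ¬A1·¬A2·¬A3·A4 is G directly.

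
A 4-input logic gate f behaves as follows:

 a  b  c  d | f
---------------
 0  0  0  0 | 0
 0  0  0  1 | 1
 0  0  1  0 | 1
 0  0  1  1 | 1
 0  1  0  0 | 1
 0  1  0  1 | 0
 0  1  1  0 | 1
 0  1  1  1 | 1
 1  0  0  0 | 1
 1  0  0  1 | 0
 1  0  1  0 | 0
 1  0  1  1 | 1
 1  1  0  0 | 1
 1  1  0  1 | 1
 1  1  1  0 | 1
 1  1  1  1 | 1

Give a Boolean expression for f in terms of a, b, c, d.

f is 0 on only 4 rows — (0,0,0,0), (0,1,0,1), (1,0,0,1), (1,0,1,0). Writing each as a minterm (¬a·¬b·¬c·¬d, ¬a·b·¬c·d, a·¬b·¬c·d, a·¬b·c·¬d) and OR-ing them characterizes exactly where f=0, so f is the negation of that disjunction.

f(a, b, c, d) = ¬((((((¬a ∧ ¬b) ∧ ¬c) ∧ ¬d) ∨ (((¬a ∧ b) ∧ ¬c) ∧ d)) ∨ (((a ∧ ¬b) ∧ ¬c) ∧ d)) ∨ (((a ∧ ¬b) ∧ c) ∧ ¬d))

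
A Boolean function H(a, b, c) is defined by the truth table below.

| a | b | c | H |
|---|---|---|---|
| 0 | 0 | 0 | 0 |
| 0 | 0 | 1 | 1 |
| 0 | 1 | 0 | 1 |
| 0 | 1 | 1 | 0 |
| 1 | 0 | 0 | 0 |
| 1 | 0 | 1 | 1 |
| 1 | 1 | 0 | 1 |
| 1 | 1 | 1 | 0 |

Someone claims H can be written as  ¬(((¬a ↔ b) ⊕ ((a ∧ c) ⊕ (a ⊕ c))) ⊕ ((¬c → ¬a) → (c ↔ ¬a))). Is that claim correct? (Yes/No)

Evaluate ¬(((¬a ↔ b) ⊕ ((a ∧ c) ⊕ (a ⊕ c))) ⊕ ((¬c → ¬a) → (c ↔ ¬a))) on each row and compare to H:
  a=0, b=0, c=0: formula gives 1, but H = 0 ✗
Row (0,0,0) is a counterexample, so the formula is not equivalent to H.

No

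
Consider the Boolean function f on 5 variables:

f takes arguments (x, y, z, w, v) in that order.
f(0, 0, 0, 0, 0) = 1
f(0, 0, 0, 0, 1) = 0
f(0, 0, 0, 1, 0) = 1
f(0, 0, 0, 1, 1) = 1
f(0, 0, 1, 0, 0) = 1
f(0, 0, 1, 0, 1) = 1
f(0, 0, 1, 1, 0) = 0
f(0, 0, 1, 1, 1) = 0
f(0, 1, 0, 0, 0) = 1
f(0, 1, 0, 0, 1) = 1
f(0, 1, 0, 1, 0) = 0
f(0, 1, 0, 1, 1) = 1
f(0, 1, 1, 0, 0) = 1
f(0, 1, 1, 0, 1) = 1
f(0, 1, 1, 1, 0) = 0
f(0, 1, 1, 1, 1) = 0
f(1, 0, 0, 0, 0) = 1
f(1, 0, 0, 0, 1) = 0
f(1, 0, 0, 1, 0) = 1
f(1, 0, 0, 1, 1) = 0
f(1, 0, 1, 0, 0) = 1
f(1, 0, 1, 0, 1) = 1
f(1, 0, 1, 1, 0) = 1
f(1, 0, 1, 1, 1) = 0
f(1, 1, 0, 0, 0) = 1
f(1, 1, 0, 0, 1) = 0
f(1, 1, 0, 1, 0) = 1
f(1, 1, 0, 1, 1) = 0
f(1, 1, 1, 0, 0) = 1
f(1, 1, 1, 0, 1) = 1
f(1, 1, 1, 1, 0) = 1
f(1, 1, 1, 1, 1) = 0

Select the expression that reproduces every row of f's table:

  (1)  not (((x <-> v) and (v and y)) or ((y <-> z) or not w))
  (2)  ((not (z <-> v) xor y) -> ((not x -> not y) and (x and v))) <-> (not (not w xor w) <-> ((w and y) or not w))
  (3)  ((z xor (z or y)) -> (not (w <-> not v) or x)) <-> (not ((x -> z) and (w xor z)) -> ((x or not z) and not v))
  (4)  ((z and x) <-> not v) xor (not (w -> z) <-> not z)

(1) disagrees with f on (0,0,0,0,0) (formula → 0, table → 1); rule it out.
(2) disagrees with f on (0,0,0,0,0) (formula → 0, table → 1); rule it out.
(4) disagrees with f on (0,0,0,0,0) (formula → 0, table → 1); rule it out.
That leaves (3). Evaluating it on every row reproduces the table of f exactly.

3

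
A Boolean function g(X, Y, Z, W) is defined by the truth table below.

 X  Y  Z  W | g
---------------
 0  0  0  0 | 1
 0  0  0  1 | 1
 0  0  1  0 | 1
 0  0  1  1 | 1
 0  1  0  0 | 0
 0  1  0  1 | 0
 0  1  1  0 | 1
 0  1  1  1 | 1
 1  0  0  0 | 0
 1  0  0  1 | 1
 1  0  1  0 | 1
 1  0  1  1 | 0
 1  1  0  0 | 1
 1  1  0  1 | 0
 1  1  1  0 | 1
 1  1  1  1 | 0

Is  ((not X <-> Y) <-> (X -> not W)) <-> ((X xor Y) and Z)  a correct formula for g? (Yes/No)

Yes

Evaluate ((not X <-> Y) <-> (X -> not W)) <-> ((X xor Y) and Z) on each row and compare to g:
  X=0, Y=0, Z=0, W=0: formula gives 1, g = 1 ✓
  X=0, Y=0, Z=0, W=1: formula gives 1, g = 1 ✓
  X=0, Y=0, Z=1, W=0: formula gives 1, g = 1 ✓
  X=0, Y=0, Z=1, W=1: formula gives 1, g = 1 ✓
  …and likewise for the remaining 12 rows.
No disagreement on any input; they are logically equivalent.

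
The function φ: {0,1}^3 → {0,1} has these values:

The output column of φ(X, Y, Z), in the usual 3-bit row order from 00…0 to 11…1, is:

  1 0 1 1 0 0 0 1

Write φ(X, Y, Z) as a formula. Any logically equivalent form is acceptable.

Collect the rows where φ=1 — (0,0,0), (0,1,0), (0,1,1), (1,1,1) — and write one minterm per row: ¬X·¬Y·¬Z, ¬X·Y·¬Z, ¬X·Y·Z, X·Y·Z. Their union (logical OR) reproduces the table exactly.

φ(X, Y, Z) = ((((X' · Y') · Z') + ((X' · Y) · Z')) + ((X' · Y) · Z)) + ((X · Y) · Z)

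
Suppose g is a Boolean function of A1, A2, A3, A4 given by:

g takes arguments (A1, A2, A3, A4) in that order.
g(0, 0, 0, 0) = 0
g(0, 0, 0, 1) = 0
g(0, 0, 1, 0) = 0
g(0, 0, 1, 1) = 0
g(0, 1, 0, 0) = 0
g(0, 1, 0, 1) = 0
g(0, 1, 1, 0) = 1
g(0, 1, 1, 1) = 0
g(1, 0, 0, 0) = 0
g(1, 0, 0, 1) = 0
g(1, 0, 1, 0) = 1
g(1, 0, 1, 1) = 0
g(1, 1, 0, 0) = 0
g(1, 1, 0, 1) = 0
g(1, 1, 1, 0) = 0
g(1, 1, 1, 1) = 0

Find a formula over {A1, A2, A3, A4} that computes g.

g(A1, A2, A3, A4) = (((not A1 and A2) and A3) and not A4) or (((A1 and not A2) and A3) and not A4)

Collect the rows where g=1 — (0,1,1,0), (1,0,1,0) — and write one minterm per row: ¬A1·A2·A3·¬A4, A1·¬A2·A3·¬A4. Their union (logical OR) reproduces the table exactly.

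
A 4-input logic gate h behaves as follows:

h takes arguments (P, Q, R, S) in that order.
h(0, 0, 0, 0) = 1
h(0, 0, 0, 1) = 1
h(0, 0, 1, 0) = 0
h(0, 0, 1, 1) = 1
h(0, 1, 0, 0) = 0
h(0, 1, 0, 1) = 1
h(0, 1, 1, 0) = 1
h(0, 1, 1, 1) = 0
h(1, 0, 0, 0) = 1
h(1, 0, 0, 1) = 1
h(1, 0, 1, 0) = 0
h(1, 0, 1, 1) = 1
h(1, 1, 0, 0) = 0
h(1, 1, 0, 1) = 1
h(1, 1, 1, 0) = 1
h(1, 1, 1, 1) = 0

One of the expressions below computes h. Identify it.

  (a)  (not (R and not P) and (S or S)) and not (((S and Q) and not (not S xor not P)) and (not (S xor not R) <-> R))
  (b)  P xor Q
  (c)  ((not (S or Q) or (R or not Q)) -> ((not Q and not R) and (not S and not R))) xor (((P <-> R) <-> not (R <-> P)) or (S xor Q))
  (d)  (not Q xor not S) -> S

c

(a): at (0,0,0,0) it gives 0, but h = 1 — eliminated.
(b): at (0,0,0,0) it gives 0, but h = 1 — eliminated.
(d): at (0,0,1,0) it gives 1, but h = 0 — eliminated.
(c) is the remaining candidate, and it agrees with h on all 16 inputs.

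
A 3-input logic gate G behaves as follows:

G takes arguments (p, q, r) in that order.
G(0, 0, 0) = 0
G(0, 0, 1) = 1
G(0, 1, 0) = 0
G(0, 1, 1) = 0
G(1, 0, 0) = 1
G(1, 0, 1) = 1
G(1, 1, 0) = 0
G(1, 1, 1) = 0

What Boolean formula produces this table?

The 1-rows are (0,0,1), (1,0,0), (1,0,1). Each contributes one minterm — ¬p·¬q·r; p·¬q·¬r; p·¬q·r — and their disjunction is a sum-of-products form of G.

G(p, q, r) = (((NOT p AND NOT q) AND r) OR ((p AND NOT q) AND NOT r)) OR ((p AND NOT q) AND r)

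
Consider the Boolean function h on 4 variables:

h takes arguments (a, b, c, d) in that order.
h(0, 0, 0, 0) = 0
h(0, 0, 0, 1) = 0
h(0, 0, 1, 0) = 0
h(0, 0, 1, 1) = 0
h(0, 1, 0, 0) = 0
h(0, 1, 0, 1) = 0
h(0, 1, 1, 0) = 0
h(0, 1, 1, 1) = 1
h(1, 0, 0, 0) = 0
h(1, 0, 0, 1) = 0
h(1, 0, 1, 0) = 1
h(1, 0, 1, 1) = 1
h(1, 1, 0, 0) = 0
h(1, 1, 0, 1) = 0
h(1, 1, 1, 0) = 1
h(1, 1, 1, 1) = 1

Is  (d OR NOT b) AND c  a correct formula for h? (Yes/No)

Test each input against both h and the formula:
  a=0, b=0, c=0, d=0: formula gives 0, h = 0 ✓
  a=0, b=0, c=0, d=1: formula gives 0, h = 0 ✓
  a=0, b=0, c=1, d=0: formula gives 1, but h = 0 ✗
Row (0,0,1,0) is a counterexample, so the formula is not equivalent to h.

No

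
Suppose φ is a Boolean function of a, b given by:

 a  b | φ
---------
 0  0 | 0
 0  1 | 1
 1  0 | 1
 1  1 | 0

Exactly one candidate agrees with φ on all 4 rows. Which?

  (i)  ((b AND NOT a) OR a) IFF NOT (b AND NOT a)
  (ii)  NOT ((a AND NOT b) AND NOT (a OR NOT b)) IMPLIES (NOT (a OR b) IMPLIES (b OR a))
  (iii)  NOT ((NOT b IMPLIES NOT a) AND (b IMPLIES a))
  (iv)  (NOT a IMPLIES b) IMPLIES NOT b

iii

(i): at (0,1) it gives 0, but φ = 1 — eliminated.
(ii): at (1,1) it gives 1, but φ = 0 — eliminated.
(iv): at (0,0) it gives 1, but φ = 0 — eliminated.
(iii) is the remaining candidate, and it agrees with φ on all 4 inputs.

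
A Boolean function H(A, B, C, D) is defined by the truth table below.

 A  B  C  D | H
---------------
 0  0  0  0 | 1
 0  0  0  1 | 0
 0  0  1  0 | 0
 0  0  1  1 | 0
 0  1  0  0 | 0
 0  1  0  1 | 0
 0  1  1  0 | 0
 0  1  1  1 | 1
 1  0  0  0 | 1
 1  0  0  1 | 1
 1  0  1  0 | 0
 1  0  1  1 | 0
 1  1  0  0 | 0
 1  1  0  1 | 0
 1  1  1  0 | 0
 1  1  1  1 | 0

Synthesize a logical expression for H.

H(A, B, C, D) = (((((not A and not B) and not C) and not D) or (((not A and B) and C) and D)) or (((A and not B) and not C) and not D)) or (((A and not B) and not C) and D)

H=1 on 4 inputs: (0,0,0,0), (0,1,1,1), (1,0,0,0), (1,0,0,1). Reading each as a conjunction of literals (¬A·¬B·¬C·¬D, ¬A·B·C·D, A·¬B·¬C·¬D, A·¬B·¬C·D) and taking the OR gives the canonical DNF.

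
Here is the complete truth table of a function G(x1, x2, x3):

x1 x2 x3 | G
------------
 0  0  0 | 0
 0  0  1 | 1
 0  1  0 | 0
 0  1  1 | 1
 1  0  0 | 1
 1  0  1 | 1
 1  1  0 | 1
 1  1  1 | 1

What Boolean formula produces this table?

G(x1, x2, x3) = (((x1' · x2') · x3') + ((x1' · x2) · x3'))'

G is 0 on only 2 rows — (0,0,0), (0,1,0). Writing each as a minterm (¬x1·¬x2·¬x3, ¬x1·x2·¬x3) and OR-ing them characterizes exactly where G=0, so G is the negation of that disjunction.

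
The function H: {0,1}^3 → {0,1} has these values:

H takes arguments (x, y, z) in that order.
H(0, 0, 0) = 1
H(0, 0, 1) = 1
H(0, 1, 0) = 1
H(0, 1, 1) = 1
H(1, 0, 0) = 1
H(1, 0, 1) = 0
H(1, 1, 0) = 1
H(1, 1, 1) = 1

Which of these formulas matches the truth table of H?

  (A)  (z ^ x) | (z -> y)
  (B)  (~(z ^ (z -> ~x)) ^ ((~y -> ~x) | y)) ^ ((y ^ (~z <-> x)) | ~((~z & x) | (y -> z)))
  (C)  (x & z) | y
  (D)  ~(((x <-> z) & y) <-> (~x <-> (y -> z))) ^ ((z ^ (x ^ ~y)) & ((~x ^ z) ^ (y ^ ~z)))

A

(B) fails at (0,1,0): the formula yields 0, H is 1.
(C) fails at (0,0,0): the formula yields 0, H is 1.
(D) fails at (0,1,1): the formula yields 0, H is 1.
Only (A) survives; checking it on all 8 rows confirms it matches H.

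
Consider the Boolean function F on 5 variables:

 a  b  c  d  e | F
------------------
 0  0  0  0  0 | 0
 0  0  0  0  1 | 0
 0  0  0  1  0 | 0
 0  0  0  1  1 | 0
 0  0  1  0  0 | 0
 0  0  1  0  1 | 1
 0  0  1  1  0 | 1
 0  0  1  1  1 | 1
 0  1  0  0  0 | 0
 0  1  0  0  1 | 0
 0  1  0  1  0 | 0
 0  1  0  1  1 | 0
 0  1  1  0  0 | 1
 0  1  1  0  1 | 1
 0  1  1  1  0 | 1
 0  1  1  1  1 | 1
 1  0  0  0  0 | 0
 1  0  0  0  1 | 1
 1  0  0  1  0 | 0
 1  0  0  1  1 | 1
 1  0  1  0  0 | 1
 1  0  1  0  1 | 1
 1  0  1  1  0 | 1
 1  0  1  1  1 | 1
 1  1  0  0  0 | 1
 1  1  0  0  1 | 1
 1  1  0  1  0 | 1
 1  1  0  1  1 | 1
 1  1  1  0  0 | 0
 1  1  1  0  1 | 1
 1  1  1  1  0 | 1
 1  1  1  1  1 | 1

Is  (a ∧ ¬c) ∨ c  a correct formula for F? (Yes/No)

No

Check the formula against F row by row:
  a=0, b=0, c=0, d=0, e=0: formula gives 0, F = 0 ✓
  a=0, b=0, c=0, d=0, e=1: formula gives 0, F = 0 ✓
  a=0, b=0, c=0, d=1, e=0: formula gives 0, F = 0 ✓
  a=0, b=0, c=0, d=1, e=1: formula gives 0, F = 0 ✓
  a=0, b=0, c=1, d=0, e=0: formula gives 1, but F = 0 ✗
Since they disagree at (0,0,1,0,0), the expression is not a correct formula for F.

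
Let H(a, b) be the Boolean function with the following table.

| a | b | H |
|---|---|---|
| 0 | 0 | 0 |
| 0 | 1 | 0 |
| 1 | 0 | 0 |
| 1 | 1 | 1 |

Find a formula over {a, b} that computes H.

The output is 1 only when every input is 1 — the AND of all inputs.

H(a, b) = a AND b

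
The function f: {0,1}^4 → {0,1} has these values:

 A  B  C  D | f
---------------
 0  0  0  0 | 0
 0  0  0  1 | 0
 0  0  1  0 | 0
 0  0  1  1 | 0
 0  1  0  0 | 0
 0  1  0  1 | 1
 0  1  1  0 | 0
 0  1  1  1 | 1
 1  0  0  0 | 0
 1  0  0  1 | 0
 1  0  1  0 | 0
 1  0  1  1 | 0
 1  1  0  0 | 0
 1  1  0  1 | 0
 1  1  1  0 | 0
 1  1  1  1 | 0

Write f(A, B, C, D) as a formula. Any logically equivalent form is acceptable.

f(A, B, C, D) = (((~A & B) & ~C) & D) | (((~A & B) & C) & D)

f=1 on 2 inputs: (0,1,0,1), (0,1,1,1). Reading each as a conjunction of literals (¬A·B·¬C·D, ¬A·B·C·D) and taking the OR gives the canonical DNF.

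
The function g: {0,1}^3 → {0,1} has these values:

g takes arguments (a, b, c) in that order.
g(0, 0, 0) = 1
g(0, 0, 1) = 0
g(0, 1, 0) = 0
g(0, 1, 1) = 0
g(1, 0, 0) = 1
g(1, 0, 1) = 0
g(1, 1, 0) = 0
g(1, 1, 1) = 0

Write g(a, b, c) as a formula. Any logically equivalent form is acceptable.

g(a, b, c) = ((¬a ∧ ¬b) ∧ ¬c) ∨ ((a ∧ ¬b) ∧ ¬c)

Collect the rows where g=1 — (0,0,0), (1,0,0) — and write one minterm per row: ¬a·¬b·¬c, a·¬b·¬c. Their union (logical OR) reproduces the table exactly.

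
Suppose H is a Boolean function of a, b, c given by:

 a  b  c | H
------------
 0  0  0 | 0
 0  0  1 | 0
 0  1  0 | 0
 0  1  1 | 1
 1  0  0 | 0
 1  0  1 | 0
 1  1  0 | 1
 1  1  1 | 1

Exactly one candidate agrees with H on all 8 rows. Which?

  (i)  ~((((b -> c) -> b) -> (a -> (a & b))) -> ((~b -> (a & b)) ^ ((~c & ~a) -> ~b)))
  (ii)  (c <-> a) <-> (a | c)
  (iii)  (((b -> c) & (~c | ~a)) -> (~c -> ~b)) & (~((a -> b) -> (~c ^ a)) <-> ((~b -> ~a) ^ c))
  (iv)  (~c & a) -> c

i

(ii) fails at (0,1,1): the formula yields 0, H is 1.
(iii) fails at (0,1,1): the formula yields 0, H is 1.
(iv) fails at (0,0,0): the formula yields 1, H is 0.
That leaves (i). Evaluating it on every row reproduces the table of H exactly.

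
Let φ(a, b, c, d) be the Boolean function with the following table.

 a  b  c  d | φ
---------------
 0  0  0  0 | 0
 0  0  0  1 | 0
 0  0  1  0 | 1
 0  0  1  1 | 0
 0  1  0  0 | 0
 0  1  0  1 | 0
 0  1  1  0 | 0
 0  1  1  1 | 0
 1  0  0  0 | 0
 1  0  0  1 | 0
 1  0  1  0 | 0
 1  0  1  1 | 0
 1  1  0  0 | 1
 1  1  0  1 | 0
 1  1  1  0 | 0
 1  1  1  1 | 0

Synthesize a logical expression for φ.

The 1-rows are (0,0,1,0), (1,1,0,0). Each contributes one minterm — ¬a·¬b·c·¬d; a·b·¬c·¬d — and their disjunction is a sum-of-products form of φ.

φ(a, b, c, d) = (((¬a ∧ ¬b) ∧ c) ∧ ¬d) ∨ (((a ∧ b) ∧ ¬c) ∧ ¬d)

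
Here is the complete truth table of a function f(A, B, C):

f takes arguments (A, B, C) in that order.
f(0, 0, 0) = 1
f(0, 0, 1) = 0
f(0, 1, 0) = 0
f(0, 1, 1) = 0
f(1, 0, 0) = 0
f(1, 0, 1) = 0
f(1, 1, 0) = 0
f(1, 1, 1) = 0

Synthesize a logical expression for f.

The output is 1 only when every input is 0 — NOR of all inputs.

f(A, B, C) = NOT ((A OR B) OR C)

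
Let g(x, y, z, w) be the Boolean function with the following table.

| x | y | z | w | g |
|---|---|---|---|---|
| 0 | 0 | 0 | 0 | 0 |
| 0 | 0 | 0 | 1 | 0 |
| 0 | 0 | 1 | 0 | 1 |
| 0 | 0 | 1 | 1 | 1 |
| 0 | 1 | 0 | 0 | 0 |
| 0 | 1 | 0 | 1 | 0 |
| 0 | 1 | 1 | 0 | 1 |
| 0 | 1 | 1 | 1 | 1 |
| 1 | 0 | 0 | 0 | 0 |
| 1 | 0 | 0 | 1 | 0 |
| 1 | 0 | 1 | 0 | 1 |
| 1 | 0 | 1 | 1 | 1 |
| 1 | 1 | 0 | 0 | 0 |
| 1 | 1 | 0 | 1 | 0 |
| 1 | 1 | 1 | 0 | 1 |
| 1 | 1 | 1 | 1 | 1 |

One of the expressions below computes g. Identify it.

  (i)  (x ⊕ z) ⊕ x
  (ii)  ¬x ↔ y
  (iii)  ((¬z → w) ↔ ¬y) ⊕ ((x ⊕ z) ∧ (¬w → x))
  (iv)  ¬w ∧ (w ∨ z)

(ii) fails at (0,0,1,0): the formula yields 0, g is 1.
(iii) fails at (0,0,0,1): the formula yields 1, g is 0.
(iv) fails at (0,0,1,1): the formula yields 0, g is 1.
That leaves (i). Evaluating it on every row reproduces the table of g exactly.

i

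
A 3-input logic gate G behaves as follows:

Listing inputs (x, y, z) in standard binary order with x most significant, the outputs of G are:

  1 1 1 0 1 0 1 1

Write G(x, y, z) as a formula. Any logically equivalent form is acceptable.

G(x, y, z) = ~(((~x & y) & z) | ((x & ~y) & z))

The 0-rows are (0,1,1), (1,0,1). Take each as a conjunction (¬x·y·z, x·¬y·z), form their disjunction, and complement — that gives a formula that is 1 everywhere G is.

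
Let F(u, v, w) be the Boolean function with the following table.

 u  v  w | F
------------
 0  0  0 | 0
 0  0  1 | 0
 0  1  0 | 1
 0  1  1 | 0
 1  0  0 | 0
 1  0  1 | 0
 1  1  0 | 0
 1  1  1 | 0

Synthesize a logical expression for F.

F(u, v, w) = (~u & v) & ~w

F is 1 on exactly one input, (0,1,0), whose minterm is ¬u·v·¬w. So F is just that conjunction.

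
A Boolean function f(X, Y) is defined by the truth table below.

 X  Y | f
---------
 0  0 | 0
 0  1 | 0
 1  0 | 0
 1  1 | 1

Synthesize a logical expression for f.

The output is 1 only when every input is 1 — the AND of all inputs.

f(X, Y) = X AND Y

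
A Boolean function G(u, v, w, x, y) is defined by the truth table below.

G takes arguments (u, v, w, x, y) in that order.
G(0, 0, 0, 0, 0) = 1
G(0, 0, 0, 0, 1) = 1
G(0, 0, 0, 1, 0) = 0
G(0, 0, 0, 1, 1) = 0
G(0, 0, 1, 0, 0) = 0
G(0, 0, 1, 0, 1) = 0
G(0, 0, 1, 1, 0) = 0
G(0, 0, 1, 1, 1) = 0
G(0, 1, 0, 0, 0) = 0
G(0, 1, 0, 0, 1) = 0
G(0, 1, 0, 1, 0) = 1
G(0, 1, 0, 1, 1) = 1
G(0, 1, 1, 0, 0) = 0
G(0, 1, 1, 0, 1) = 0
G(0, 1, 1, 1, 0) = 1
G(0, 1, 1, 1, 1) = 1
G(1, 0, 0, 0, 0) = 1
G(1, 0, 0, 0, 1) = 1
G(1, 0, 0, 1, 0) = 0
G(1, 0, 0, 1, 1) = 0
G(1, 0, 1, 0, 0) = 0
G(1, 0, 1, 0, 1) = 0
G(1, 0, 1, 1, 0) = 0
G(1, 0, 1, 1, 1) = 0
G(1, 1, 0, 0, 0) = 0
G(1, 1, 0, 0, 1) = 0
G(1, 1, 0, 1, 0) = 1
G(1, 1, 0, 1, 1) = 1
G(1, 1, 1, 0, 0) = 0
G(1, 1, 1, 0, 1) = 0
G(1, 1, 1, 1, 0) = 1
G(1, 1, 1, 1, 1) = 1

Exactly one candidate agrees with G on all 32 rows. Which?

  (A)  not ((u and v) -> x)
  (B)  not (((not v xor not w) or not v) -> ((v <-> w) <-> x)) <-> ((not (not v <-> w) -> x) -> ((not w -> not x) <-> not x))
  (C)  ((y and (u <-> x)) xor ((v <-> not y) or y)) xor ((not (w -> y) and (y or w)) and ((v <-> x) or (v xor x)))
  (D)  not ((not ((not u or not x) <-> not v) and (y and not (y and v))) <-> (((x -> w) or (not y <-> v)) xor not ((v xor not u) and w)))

B

(A) fails at (0,0,0,0,0): the formula yields 0, G is 1.
(C) fails at (0,0,0,0,0): the formula yields 0, G is 1.
(D) fails at (0,0,0,0,0): the formula yields 0, G is 1.
(B) is the remaining candidate, and it agrees with G on all 32 inputs.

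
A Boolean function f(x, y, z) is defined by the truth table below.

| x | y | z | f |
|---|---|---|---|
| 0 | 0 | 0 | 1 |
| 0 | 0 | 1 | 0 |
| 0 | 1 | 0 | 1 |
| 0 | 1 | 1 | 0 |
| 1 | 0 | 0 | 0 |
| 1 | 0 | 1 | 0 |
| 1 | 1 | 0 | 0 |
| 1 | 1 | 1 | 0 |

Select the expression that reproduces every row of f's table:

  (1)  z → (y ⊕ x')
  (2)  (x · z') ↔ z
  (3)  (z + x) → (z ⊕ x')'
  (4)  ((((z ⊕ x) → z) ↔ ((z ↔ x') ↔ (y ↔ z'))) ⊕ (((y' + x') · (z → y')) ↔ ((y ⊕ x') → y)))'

(1): at (0,0,1) it gives 1, but f = 0 — eliminated.
(3): at (0,0,1) it gives 1, but f = 0 — eliminated.
(4): at (0,0,0) it gives 0, but f = 1 — eliminated.
That leaves (2). Evaluating it on every row reproduces the table of f exactly.

2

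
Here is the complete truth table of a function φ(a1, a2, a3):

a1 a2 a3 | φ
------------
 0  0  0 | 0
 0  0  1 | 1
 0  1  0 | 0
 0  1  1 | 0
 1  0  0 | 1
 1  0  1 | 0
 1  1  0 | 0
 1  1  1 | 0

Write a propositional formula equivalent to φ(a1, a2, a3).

φ=1 on 2 inputs: (0,0,1), (1,0,0). Reading each as a conjunction of literals (¬a1·¬a2·a3, a1·¬a2·¬a3) and taking the OR gives the canonical DNF.

φ(a1, a2, a3) = ((a1' · a2') · a3) + ((a1 · a2') · a3')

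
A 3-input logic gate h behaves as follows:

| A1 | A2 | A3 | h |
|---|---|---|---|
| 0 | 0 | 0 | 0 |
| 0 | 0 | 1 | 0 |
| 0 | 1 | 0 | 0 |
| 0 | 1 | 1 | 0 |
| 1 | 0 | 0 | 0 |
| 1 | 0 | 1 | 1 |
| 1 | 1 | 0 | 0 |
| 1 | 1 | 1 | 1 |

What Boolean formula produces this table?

h(A1, A2, A3) = ((A1 · A2') · A3) + ((A1 · A2) · A3)

Collect the rows where h=1 — (1,0,1), (1,1,1) — and write one minterm per row: A1·¬A2·A3, A1·A2·A3. Their union (logical OR) reproduces the table exactly.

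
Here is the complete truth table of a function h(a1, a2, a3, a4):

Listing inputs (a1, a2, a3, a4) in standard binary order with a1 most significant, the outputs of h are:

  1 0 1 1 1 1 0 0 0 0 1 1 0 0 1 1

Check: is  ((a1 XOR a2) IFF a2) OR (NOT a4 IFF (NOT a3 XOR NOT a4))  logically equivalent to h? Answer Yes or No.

Test each input against both h and the formula:
  a1=0, a2=0, a3=0, a4=0: formula gives 1, h = 1 ✓
  a1=0, a2=0, a3=0, a4=1: formula gives 1, but h = 0 ✗
Row (0,0,0,1) is a counterexample, so the formula is not equivalent to h.

No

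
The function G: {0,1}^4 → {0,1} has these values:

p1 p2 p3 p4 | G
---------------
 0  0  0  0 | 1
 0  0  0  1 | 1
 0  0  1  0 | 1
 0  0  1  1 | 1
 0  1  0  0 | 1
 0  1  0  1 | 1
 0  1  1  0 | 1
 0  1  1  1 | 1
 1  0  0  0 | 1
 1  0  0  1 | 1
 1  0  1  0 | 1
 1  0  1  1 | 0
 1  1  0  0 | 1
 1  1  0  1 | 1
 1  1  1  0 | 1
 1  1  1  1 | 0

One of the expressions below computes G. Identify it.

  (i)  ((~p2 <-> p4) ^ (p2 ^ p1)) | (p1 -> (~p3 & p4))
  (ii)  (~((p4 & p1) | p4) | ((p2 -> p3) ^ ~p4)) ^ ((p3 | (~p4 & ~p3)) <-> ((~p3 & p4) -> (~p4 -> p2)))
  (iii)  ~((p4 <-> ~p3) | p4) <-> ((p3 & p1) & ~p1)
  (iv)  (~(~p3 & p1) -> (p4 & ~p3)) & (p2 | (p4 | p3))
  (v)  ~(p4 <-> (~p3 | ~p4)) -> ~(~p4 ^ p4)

(ii) fails at (0,0,0,0): the formula yields 0, G is 1.
(iii) fails at (0,0,0,0): the formula yields 0, G is 1.
(iv) fails at (0,0,0,0): the formula yields 0, G is 1.
(v) fails at (0,0,0,0): the formula yields 0, G is 1.
(i) is the remaining candidate, and it agrees with G on all 16 inputs.

i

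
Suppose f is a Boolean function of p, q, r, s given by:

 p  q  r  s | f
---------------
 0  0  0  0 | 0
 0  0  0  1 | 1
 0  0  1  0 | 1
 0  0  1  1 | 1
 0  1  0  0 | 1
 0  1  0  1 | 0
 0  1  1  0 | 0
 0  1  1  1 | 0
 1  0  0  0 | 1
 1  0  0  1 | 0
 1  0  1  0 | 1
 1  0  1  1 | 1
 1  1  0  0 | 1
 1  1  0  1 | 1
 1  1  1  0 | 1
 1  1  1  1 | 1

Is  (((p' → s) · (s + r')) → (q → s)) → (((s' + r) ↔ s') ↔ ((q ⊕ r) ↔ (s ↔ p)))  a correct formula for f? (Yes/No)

Check the formula against f row by row:
  p=0, q=0, r=0, s=0: formula gives 0, f = 0 ✓
  p=0, q=0, r=0, s=1: formula gives 1, f = 1 ✓
  p=0, q=0, r=1, s=0: formula gives 1, f = 1 ✓
  p=0, q=0, r=1, s=1: formula gives 1, f = 1 ✓
  …
  p=1, q=0, r=1, s=0: formula gives 0, but f = 1 ✗
Row (1,0,1,0) is a counterexample, so the formula is not equivalent to f.

No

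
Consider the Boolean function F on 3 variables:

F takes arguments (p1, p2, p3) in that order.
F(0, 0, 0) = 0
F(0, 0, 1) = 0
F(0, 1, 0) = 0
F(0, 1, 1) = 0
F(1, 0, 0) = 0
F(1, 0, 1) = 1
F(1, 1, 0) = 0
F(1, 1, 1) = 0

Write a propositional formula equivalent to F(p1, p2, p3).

Only row (1,0,1) gives 1. That row's minterm p1·¬p2·p3 is F directly.

F(p1, p2, p3) = (p1 AND NOT p2) AND p3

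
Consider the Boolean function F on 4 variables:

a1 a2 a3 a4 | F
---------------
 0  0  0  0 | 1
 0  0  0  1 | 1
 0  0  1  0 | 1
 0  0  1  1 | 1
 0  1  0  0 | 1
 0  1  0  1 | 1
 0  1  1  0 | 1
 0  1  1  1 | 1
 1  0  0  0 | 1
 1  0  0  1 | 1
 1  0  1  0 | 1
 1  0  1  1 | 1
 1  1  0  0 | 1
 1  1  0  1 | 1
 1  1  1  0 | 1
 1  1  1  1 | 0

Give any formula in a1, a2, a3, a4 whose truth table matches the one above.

The output is 0 only when every input is 1 — NAND of all inputs.

F(a1, a2, a3, a4) = ¬(((a1 ∧ a2) ∧ a3) ∧ a4)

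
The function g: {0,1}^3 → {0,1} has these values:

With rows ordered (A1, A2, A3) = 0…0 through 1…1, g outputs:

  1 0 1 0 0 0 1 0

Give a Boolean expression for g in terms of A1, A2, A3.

The 1-rows are (0,0,0), (0,1,0), (1,1,0). Each contributes one minterm — ¬A1·¬A2·¬A3; ¬A1·A2·¬A3; A1·A2·¬A3 — and their disjunction is a sum-of-products form of g.

g(A1, A2, A3) = (((not A1 and not A2) and not A3) or ((not A1 and A2) and not A3)) or ((A1 and A2) and not A3)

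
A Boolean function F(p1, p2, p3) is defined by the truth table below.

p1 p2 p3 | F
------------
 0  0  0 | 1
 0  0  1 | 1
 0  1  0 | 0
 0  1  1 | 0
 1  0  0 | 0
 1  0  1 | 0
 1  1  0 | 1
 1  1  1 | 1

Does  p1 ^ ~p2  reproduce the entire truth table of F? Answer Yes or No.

Yes

Evaluate p1 ^ ~p2 on each row and compare to F:
  p1=0, p2=0, p3=0: formula gives 1, F = 1 ✓
  p1=0, p2=0, p3=1: formula gives 1, F = 1 ✓
  p1=0, p2=1, p3=0: formula gives 0, F = 0 ✓
  p1=0, p2=1, p3=1: formula gives 0, F = 0 ✓
  p1=1, p2=0, p3=0: formula gives 0, F = 0 ✓
  …and likewise for the remaining 3 rows.
No disagreement on any input; they are logically equivalent.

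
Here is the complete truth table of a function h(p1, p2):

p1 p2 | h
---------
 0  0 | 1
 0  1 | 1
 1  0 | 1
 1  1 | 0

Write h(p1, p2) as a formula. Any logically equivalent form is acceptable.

The output is 0 only when every input is 1 — NAND of all inputs.

h(p1, p2) = ¬(p1 ∧ p2)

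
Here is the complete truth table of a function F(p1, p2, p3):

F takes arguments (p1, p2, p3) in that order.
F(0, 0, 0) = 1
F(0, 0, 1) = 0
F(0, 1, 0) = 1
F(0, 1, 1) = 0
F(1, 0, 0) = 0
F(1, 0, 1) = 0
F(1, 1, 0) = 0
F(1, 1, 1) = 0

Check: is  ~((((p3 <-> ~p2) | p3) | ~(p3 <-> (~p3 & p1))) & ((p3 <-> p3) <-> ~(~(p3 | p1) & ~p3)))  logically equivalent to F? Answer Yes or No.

Evaluate ~((((p3 <-> ~p2) | p3) | ~(p3 <-> (~p3 & p1))) & ((p3 <-> p3) <-> ~(~(p3 | p1) & ~p3))) on each row and compare to F:
  p1=0, p2=0, p3=0: formula gives 1, F = 1 ✓
  p1=0, p2=0, p3=1: formula gives 0, F = 0 ✓
  p1=0, p2=1, p3=0: formula gives 1, F = 1 ✓
  p1=0, p2=1, p3=1: formula gives 0, F = 0 ✓
  p1=1, p2=0, p3=0: formula gives 0, F = 0 ✓
  …and likewise for the remaining 3 rows.
No disagreement on any input; they are logically equivalent.

Yes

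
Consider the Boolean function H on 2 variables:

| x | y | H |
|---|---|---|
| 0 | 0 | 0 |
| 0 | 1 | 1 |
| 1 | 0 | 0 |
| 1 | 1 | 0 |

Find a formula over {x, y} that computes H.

H(x, y) = x' · y

H is 1 on exactly one input, (0,1), whose minterm is ¬x·y. So H is just that conjunction.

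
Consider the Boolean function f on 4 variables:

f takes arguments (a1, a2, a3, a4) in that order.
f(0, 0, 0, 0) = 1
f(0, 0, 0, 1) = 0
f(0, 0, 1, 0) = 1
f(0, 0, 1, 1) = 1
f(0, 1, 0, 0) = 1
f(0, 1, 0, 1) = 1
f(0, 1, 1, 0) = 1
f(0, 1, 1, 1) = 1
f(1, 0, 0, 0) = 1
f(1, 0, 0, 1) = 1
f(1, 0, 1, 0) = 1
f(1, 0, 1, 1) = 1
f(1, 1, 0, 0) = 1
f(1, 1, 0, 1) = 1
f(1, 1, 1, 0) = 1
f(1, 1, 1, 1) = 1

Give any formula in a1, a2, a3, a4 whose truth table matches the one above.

f(a1, a2, a3, a4) = ¬(((¬a1 ∧ ¬a2) ∧ ¬a3) ∧ a4)

Only row (0,0,0,1) gives 0. So f is 1 everywhere except there — the complement of the minterm ¬a1·¬a2·¬a3·a4.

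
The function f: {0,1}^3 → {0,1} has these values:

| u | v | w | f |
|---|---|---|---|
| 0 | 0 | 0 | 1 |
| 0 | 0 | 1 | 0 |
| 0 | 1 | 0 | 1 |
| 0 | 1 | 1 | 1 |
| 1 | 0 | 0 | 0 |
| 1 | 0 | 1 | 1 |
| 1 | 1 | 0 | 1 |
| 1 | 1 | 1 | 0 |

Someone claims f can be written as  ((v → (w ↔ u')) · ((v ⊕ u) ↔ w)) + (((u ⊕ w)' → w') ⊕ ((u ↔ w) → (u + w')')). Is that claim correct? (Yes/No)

Yes

Test each input against both f and the formula:
  u=0, v=0, w=0: formula gives 1, f = 1 ✓
  u=0, v=0, w=1: formula gives 0, f = 0 ✓
  u=0, v=1, w=0: formula gives 1, f = 1 ✓
  u=0, v=1, w=1: formula gives 1, f = 1 ✓
  u=1, v=0, w=0: formula gives 0, f = 0 ✓
  …and likewise for the remaining 3 rows.
Every row agrees, so the formula is equivalent.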